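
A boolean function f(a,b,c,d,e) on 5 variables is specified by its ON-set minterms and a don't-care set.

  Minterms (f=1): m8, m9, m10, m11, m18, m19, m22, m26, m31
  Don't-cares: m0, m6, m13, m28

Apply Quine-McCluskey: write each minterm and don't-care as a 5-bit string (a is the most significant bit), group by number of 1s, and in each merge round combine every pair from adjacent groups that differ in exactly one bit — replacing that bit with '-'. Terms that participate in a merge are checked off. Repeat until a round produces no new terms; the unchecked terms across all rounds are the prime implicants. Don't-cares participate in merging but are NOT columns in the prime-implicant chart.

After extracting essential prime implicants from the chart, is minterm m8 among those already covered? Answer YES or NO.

[col 0] 00000*, 00110*, 01000*, 01001*, 01010*, 01011*, 01101*, 10010*, 10011*, 10110*, 11010*, 11100, 11111
[col 1] -0110, -1010, 0-000, 01-01, 010-0*, 010-1*, 0100-*, 0101-*, 1-010, 10-10, 1001-
[col 2] 010--
Prime implicants: -0110, -1010, 0-000, 01-01, 010--, 1-010, 10-10, 1001-, 11100, 11111
PI chart (minterm → PIs covering it):
  8 | 0-000,010--
  9 | 01-01,010--
  10 | -1010,010--
  11 | 010--  (sole → essential)
  18 | 1-010,10-10,1001-
  19 | 1001-  (sole → essential)
  22 | -0110,10-10
  26 | -1010,1-010
  31 | 11111  (sole → essential)
Essential prime implicants: 010--, 1001-, 11111

YES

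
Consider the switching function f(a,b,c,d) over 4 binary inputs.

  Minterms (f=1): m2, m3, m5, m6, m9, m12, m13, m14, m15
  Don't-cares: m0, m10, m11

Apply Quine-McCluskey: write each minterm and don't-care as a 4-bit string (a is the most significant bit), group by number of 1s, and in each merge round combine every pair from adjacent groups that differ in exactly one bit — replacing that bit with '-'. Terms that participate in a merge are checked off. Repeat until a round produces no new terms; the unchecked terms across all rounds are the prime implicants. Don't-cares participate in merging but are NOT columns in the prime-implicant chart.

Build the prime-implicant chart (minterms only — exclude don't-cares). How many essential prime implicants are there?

[col 0] 0000*, 0010*, 0011*, 0101*, 0110*, 1001*, 1010*, 1011*, 1100*, 1101*, 1110*, 1111*
[col 1] -010*, -011*, -101, -110*, 0-10*, 00-0, 001-*, 1-01*, 1-10*, 1-11*, 10-1*, 101-*, 11-0*, 11-1*, 110-*, 111-*
[col 2] --10, -01-, 1--1, 1-1-, 11--
Prime implicants: --10, -01-, -101, 00-0, 1--1, 1-1-, 11--
PI chart (minterm → PIs covering it):
  2 | --10,-01-,00-0
  3 | -01-  (sole → essential)
  5 | -101  (sole → essential)
  6 | --10  (sole → essential)
  9 | 1--1  (sole → essential)
  12 | 11--  (sole → essential)
  13 | -101,1--1,11--
  14 | --10,1-1-,11--
  15 | 1--1,1-1-,11--
Essential prime implicants: --10, -01-, -101, 1--1, 11--

5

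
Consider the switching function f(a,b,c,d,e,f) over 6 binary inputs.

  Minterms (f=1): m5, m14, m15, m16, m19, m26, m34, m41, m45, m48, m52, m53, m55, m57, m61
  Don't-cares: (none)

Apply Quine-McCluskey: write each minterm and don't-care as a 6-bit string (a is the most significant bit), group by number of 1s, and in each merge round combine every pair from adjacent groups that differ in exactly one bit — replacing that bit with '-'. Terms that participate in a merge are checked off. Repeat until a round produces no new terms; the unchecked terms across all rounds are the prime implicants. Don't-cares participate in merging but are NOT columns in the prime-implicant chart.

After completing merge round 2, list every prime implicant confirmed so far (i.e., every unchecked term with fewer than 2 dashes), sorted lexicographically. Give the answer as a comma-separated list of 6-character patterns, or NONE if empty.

Round 0: 000101 001110✓ 001111✓ 010000✓ 010011 011010 100010 101001✓ 101101✓ 110000✓ 110100✓ 110101✓ 110111✓ 111001✓ 111101✓
Round 1: -10000 00111- 1-1001✓ 1-1101✓ 101-01✓ 11-101 110-00 1101-1 11010- 111-01✓
Round 2: 1-1-01
PIs = {-10000, 000101, 00111-, 010011, 011010, 1-1-01, 100010, 11-101, 110-00, 1101-1, 11010-}

-10000, 000101, 00111-, 010011, 011010, 100010, 11-101, 110-00, 1101-1, 11010-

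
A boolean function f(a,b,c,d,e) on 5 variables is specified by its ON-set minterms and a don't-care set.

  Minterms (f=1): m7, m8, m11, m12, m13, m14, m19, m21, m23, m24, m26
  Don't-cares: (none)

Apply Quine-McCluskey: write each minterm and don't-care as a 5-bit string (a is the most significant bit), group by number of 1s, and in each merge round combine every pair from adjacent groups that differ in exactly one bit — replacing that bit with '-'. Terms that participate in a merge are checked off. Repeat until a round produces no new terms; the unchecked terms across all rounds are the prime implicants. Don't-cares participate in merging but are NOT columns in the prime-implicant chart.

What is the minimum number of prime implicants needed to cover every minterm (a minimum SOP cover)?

8

[col 0] 00111*, 01000*, 01011, 01100*, 01101*, 01110*, 10011*, 10101*, 10111*, 11000*, 11010*
[col 1] -0111, -1000, 01-00, 011-0, 0110-, 10-11, 101-1, 110-0
Prime implicants: -0111, -1000, 01-00, 01011, 011-0, 0110-, 10-11, 101-1, 110-0
PI chart (minterm → PIs covering it):
  7 | -0111  (sole → essential)
  8 | -1000,01-00
  11 | 01011  (sole → essential)
  12 | 01-00,011-0,0110-
  13 | 0110-  (sole → essential)
  14 | 011-0  (sole → essential)
  19 | 10-11  (sole → essential)
  21 | 101-1  (sole → essential)
  23 | -0111,10-11,101-1
  24 | -1000,110-0
  26 | 110-0  (sole → essential)
Essential prime implicants: -0111, 01011, 011-0, 0110-, 10-11, 101-1, 110-0
Petrick residual → -1000
Minimum SOP uses 8 PIs: b'cde + bc'd'e' + a'bc'de + a'bce' + a'bcd' + ab'de + ab'ce + abc'e'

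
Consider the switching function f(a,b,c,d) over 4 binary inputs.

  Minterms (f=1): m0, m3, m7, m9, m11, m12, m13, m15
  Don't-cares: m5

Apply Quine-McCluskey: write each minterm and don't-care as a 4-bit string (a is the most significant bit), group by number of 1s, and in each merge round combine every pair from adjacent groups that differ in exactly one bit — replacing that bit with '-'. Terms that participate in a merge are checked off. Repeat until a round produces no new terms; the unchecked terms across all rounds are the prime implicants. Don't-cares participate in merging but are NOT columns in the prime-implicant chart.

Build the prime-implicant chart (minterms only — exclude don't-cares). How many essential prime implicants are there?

4

[col 0] 0000, 0011*, 0101*, 0111*, 1001*, 1011*, 1100*, 1101*, 1111*
[col 1] -011*, -101*, -111*, 0-11*, 01-1*, 1-01*, 1-11*, 10-1*, 11-1*, 110-
[col 2] --11, -1-1, 1--1
Prime implicants: --11, -1-1, 0000, 1--1, 110-
PI chart (minterm → PIs covering it):
  0 | 0000  (sole → essential)
  3 | --11  (sole → essential)
  7 | --11,-1-1
  9 | 1--1  (sole → essential)
  11 | --11,1--1
  12 | 110-  (sole → essential)
  13 | -1-1,1--1,110-
  15 | --11,-1-1,1--1
Essential prime implicants: --11, 0000, 1--1, 110-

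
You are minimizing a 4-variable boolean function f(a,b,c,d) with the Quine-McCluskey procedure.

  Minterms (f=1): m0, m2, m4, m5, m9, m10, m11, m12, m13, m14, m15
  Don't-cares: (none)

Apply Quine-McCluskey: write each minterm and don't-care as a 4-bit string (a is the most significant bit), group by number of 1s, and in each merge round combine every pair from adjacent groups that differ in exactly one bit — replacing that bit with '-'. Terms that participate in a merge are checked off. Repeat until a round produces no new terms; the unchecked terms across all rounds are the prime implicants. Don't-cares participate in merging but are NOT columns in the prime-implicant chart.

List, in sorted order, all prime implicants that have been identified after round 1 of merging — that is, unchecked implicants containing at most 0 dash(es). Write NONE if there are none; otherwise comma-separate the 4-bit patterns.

NONE

[col 0] 0000*, 0010*, 0100*, 0101*, 1001*, 1010*, 1011*, 1100*, 1101*, 1110*, 1111*
[col 1] -010, -100*, -101*, 0-00, 00-0, 010-*, 1-01*, 1-10*, 1-11*, 10-1*, 101-*, 11-0*, 11-1*, 110-*, 111-*
[col 2] -10-, 1--1, 1-1-, 11--
Prime implicants: -010, -10-, 0-00, 00-0, 1--1, 1-1-, 11--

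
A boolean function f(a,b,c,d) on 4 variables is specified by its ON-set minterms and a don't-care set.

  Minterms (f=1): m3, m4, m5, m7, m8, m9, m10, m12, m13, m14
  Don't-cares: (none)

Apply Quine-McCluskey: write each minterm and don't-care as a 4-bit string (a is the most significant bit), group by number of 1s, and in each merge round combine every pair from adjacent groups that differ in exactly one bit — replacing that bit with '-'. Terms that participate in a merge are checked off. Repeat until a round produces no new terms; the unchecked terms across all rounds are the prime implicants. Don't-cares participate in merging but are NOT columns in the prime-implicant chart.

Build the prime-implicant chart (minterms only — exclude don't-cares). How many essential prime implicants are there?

[col 0] 0011*, 0100*, 0101*, 0111*, 1000*, 1001*, 1010*, 1100*, 1101*, 1110*
[col 1] -100*, -101*, 0-11, 01-1, 010-*, 1-00*, 1-01*, 1-10*, 10-0*, 100-*, 11-0*, 110-*
[col 2] -10-, 1--0, 1-0-
Prime implicants: -10-, 0-11, 01-1, 1--0, 1-0-
PI chart (minterm → PIs covering it):
  3 | 0-11  (sole → essential)
  4 | -10-  (sole → essential)
  5 | -10-,01-1
  7 | 0-11,01-1
  8 | 1--0,1-0-
  9 | 1-0-  (sole → essential)
  10 | 1--0  (sole → essential)
  12 | -10-,1--0,1-0-
  13 | -10-,1-0-
  14 | 1--0  (sole → essential)
Essential prime implicants: -10-, 0-11, 1--0, 1-0-

4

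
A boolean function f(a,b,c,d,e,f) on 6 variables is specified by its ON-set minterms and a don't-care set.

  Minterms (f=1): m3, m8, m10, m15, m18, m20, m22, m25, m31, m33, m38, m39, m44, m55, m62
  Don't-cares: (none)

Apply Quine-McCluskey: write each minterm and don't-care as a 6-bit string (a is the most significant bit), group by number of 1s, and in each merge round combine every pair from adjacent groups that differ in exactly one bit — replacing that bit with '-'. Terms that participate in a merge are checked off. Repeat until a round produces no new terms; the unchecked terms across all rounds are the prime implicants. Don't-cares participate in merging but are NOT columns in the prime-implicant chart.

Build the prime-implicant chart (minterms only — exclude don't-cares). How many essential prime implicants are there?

11

[col 0] 000011, 001000*, 001010*, 001111*, 010010*, 010100*, 010110*, 011001, 011111*, 100001, 100110*, 100111*, 101100, 110111*, 111110
[col 1] 0-1111, 0010-0, 010-10, 0101-0, 1-0111, 10011-
Prime implicants: 0-1111, 000011, 0010-0, 010-10, 0101-0, 011001, 1-0111, 100001, 10011-, 101100, 111110
PI chart (minterm → PIs covering it):
  3 | 000011  (sole → essential)
  8 | 0010-0  (sole → essential)
  10 | 0010-0  (sole → essential)
  15 | 0-1111  (sole → essential)
  18 | 010-10  (sole → essential)
  20 | 0101-0  (sole → essential)
  22 | 010-10,0101-0
  25 | 011001  (sole → essential)
  31 | 0-1111  (sole → essential)
  33 | 100001  (sole → essential)
  38 | 10011-  (sole → essential)
  39 | 1-0111,10011-
  44 | 101100  (sole → essential)
  55 | 1-0111  (sole → essential)
  62 | 111110  (sole → essential)
Essential prime implicants: 0-1111, 000011, 0010-0, 010-10, 0101-0, 011001, 1-0111, 100001, 10011-, 101100, 111110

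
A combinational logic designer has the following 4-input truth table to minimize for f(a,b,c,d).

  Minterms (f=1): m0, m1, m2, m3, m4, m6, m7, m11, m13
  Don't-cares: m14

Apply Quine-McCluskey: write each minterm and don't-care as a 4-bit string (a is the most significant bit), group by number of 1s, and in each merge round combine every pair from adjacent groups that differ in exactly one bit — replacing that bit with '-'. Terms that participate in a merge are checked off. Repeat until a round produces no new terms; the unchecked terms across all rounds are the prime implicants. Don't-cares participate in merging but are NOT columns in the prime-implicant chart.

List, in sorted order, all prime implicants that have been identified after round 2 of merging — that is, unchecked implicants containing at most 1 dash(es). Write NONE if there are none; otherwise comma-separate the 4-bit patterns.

-011, -110, 1101

size-2^0 implicants → 0000(✓)  0001(✓)  0010(✓)  0011(✓)  0100(✓)  0110(✓)  0111(✓)  1011(✓)  1101  1110(✓)
size-2^1 implicants → -011  -110  0-00(✓)  0-10(✓)  0-11(✓)  00-0(✓)  00-1(✓)  000-(✓)  001-(✓)  01-0(✓)  011-(✓)
size-2^2 implicants → 0--0  0-1-  00--
Unchecked terms (primes): -011, -110, 0--0, 0-1-, 00--, 1101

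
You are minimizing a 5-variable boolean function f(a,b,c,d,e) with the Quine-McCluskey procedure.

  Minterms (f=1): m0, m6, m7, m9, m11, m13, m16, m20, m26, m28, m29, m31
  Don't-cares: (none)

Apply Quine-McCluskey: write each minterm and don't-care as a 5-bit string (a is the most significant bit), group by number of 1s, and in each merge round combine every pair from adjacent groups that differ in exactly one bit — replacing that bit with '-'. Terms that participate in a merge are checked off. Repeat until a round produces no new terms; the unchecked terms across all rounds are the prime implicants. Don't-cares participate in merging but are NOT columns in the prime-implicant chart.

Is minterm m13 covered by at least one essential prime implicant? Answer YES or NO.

Round 0: 00000✓ 00110✓ 00111✓ 01001✓ 01011✓ 01101✓ 10000✓ 10100✓ 11010 11100✓ 11101✓ 11111✓
Round 1: -0000 -1101 0011- 01-01 010-1 1-100 10-00 111-1 1110-
PIs = {-0000, -1101, 0011-, 01-01, 010-1, 1-100, 10-00, 11010, 111-1, 1110-}
Coverage chart:
  m0: -0000 ←essential
  m6: 0011- ←essential
  m7: 0011- ←essential
  m9: 01-01,010-1
  m11: 010-1 ←essential
  m13: -1101,01-01
  m16: -0000,10-00
  m20: 1-100,10-00
  m26: 11010 ←essential
  m28: 1-100,1110-
  m29: -1101,111-1,1110-
  m31: 111-1 ←essential
Essential: -0000, 0011-, 010-1, 11010, 111-1

NO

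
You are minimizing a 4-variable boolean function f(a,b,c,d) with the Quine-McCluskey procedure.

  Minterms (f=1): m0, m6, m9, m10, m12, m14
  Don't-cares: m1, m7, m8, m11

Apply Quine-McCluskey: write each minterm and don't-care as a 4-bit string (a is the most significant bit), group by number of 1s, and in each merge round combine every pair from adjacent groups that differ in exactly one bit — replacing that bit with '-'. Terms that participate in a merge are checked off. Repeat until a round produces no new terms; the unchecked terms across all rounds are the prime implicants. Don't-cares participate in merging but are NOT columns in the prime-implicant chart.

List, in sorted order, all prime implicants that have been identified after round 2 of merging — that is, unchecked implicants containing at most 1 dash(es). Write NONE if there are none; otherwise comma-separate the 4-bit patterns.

[col 0] 0000*, 0001*, 0110*, 0111*, 1000*, 1001*, 1010*, 1011*, 1100*, 1110*
[col 1] -000*, -001*, -110, 000-*, 011-, 1-00*, 1-10*, 10-0*, 10-1*, 100-*, 101-*, 11-0*
[col 2] -00-, 1--0, 10--
Prime implicants: -00-, -110, 011-, 1--0, 10--

-110, 011-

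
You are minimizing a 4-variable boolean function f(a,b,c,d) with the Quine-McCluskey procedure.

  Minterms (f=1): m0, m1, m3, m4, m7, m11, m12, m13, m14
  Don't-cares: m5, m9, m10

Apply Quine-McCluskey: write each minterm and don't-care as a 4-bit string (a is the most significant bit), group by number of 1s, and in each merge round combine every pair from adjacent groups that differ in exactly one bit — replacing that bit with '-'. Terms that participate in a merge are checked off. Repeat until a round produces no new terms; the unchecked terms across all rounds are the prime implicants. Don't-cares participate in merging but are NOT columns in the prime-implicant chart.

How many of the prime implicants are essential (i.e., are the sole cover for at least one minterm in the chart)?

Round 0: 0000✓ 0001✓ 0011✓ 0100✓ 0101✓ 0111✓ 1001✓ 1010✓ 1011✓ 1100✓ 1101✓ 1110✓
Round 1: -001✓ -011✓ -100✓ -101✓ 0-00✓ 0-01✓ 0-11✓ 00-1✓ 000-✓ 01-1✓ 010-✓ 1-01✓ 1-10 10-1✓ 101- 11-0 110-✓
Round 2: --01 -0-1 -10- 0--1 0-0-
PIs = {--01, -0-1, -10-, 0--1, 0-0-, 1-10, 101-, 11-0}
Coverage chart:
  m0: 0-0- ←essential
  m1: --01,-0-1,0--1,0-0-
  m3: -0-1,0--1
  m4: -10-,0-0-
  m7: 0--1 ←essential
  m11: -0-1,101-
  m12: -10-,11-0
  m13: --01,-10-
  m14: 1-10,11-0
Essential: 0--1, 0-0-

2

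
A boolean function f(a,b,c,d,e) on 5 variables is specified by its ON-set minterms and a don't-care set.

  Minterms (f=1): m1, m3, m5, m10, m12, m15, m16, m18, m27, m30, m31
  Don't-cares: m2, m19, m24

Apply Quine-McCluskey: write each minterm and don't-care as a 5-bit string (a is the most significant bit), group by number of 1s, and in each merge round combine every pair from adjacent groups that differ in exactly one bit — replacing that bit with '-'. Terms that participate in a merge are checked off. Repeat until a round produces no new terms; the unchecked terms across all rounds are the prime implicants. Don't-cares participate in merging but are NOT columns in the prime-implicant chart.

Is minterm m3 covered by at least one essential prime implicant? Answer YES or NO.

size-2^0 implicants → 00001(✓)  00010(✓)  00011(✓)  00101(✓)  01010(✓)  01100  01111(✓)  10000(✓)  10010(✓)  10011(✓)  11000(✓)  11011(✓)  11110(✓)  11111(✓)
size-2^1 implicants → -0010(✓)  -0011(✓)  -1111  0-010  00-01  000-1  0001-(✓)  1-000  1-011  100-0  1001-(✓)  11-11  1111-
size-2^2 implicants → -001-
Unchecked terms (primes): -001-, -1111, 0-010, 00-01, 000-1, 01100, 1-000, 1-011, 100-0, 11-11, 1111-
Minterm coverage:
  m1 ⊆ 00-01,000-1
  m3 ⊆ -001-,000-1
  m5 ⊆ 00-01 [E]
  m10 ⊆ 0-010 [E]
  m12 ⊆ 01100 [E]
  m15 ⊆ -1111 [E]
  m16 ⊆ 1-000,100-0
  m18 ⊆ -001-,100-0
  m27 ⊆ 1-011,11-11
  m30 ⊆ 1111- [E]
  m31 ⊆ -1111,11-11,1111-
E = {-1111, 0-010, 00-01, 01100, 1111-}

NO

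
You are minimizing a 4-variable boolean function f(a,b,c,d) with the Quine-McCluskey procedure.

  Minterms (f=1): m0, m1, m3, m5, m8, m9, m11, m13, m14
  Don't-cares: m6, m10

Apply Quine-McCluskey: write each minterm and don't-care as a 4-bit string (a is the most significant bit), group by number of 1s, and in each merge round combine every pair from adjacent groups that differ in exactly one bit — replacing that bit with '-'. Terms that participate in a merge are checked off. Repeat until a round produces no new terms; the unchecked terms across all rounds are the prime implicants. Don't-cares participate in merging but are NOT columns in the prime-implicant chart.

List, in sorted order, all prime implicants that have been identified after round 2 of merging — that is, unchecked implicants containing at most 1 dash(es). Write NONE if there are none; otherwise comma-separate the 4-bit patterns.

[col 0] 0000*, 0001*, 0011*, 0101*, 0110*, 1000*, 1001*, 1010*, 1011*, 1101*, 1110*
[col 1] -000*, -001*, -011*, -101*, -110, 0-01*, 00-1*, 000-*, 1-01*, 1-10, 10-0*, 10-1*, 100-*, 101-*
[col 2] --01, -0-1, -00-, 10--
Prime implicants: --01, -0-1, -00-, -110, 1-10, 10--

-110, 1-10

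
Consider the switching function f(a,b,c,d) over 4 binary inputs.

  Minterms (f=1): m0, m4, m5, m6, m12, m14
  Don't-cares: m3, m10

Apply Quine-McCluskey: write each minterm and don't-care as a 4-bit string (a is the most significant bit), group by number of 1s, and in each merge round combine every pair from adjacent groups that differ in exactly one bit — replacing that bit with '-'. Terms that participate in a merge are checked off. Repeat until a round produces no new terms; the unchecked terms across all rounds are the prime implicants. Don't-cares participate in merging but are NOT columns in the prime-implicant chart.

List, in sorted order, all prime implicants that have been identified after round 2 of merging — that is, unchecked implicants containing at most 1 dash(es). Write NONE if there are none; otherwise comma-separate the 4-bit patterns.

Round 0: 0000✓ 0011 0100✓ 0101✓ 0110✓ 1010✓ 1100✓ 1110✓
Round 1: -100✓ -110✓ 0-00 01-0✓ 010- 1-10 11-0✓
Round 2: -1-0
PIs = {-1-0, 0-00, 0011, 010-, 1-10}

0-00, 0011, 010-, 1-10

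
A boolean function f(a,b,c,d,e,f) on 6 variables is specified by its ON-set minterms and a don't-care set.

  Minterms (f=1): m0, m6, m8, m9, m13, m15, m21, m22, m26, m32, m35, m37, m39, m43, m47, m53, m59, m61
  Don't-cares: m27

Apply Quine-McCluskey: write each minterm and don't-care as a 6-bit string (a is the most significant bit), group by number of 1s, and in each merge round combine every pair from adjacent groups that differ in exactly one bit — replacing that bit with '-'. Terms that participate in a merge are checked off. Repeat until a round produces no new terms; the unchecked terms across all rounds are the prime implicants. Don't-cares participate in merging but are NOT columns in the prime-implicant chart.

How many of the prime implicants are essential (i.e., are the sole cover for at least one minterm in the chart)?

6

Round 0: 000000✓ 000110✓ 001000✓ 001001✓ 001101✓ 001111✓ 010101✓ 010110✓ 011010✓ 011011✓ 100000✓ 100011✓ 100101✓ 100111✓ 101011✓ 101111✓ 110101✓ 111011✓ 111101✓
Round 1: -00000 -01111 -10101 -11011 0-0110 00-000 001-01 00100- 0011-1 01101- 1-0101 1-1011 10-011✓ 10-111✓ 100-11✓ 1001-1 101-11✓ 11-101
Round 2: 10--11
PIs = {-00000, -01111, -10101, -11011, 0-0110, 00-000, 001-01, 00100-, 0011-1, 01101-, 1-0101, 1-1011, 10--11, 1001-1, 11-101}
Coverage chart:
  m0: -00000,00-000
  m6: 0-0110 ←essential
  m8: 00-000,00100-
  m9: 001-01,00100-
  m13: 001-01,0011-1
  m15: -01111,0011-1
  m21: -10101 ←essential
  m22: 0-0110 ←essential
  m26: 01101- ←essential
  m32: -00000 ←essential
  m35: 10--11 ←essential
  m37: 1-0101,1001-1
  m39: 10--11,1001-1
  m43: 1-1011,10--11
  m47: -01111,10--11
  m53: -10101,1-0101,11-101
  m59: -11011,1-1011
  m61: 11-101 ←essential
Essential: -00000, -10101, 0-0110, 01101-, 10--11, 11-101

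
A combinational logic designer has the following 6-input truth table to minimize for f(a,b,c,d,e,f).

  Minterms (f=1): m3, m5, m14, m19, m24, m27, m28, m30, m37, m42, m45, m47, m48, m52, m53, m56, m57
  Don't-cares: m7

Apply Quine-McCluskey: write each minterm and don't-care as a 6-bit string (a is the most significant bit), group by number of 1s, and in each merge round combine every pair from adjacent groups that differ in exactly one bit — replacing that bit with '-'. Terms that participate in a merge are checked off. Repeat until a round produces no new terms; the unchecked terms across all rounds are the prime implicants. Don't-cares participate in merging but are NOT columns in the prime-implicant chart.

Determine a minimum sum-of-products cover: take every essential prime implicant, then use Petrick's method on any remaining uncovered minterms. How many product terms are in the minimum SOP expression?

size-2^0 implicants → 000011(✓)  000101(✓)  000111(✓)  001110(✓)  010011(✓)  011000(✓)  011011(✓)  011100(✓)  011110(✓)  100101(✓)  101010  101101(✓)  101111(✓)  110000(✓)  110100(✓)  110101(✓)  111000(✓)  111001(✓)
size-2^1 implicants → -00101  -11000  0-0011  0-1110  000-11  0001-1  01-011  011-00  0111-0  1-0101  10-101  1011-1  11-000  110-00  11010-  11100-
Unchecked terms (primes): -00101, -11000, 0-0011, 0-1110, 000-11, 0001-1, 01-011, 011-00, 0111-0, 1-0101, 10-101, 101010, 1011-1, 11-000, 110-00, 11010-, 11100-
Minterm coverage:
  m3 ⊆ 0-0011,000-11
  m5 ⊆ -00101,0001-1
  m14 ⊆ 0-1110 [E]
  m19 ⊆ 0-0011,01-011
  m24 ⊆ -11000,011-00
  m27 ⊆ 01-011 [E]
  m28 ⊆ 011-00,0111-0
  m30 ⊆ 0-1110,0111-0
  m37 ⊆ -00101,1-0101,10-101
  m42 ⊆ 101010 [E]
  m45 ⊆ 10-101,1011-1
  m47 ⊆ 1011-1 [E]
  m48 ⊆ 11-000,110-00
  m52 ⊆ 110-00,11010-
  m53 ⊆ 1-0101,11010-
  m56 ⊆ -11000,11-000,11100-
  m57 ⊆ 11100- [E]
E = {0-1110, 01-011, 101010, 1011-1, 11100-}
Petrick residual → -00101, 0-0011, 011-00, 1-0101, 110-00
Cover = b'c'de'f + a'c'd'ef + a'cdef' + a'bd'ef + a'bce'f' + ac'de'f + ab'cd'ef' + ab'cdf + abc'e'f' + abcd'e'  |cover|=10

10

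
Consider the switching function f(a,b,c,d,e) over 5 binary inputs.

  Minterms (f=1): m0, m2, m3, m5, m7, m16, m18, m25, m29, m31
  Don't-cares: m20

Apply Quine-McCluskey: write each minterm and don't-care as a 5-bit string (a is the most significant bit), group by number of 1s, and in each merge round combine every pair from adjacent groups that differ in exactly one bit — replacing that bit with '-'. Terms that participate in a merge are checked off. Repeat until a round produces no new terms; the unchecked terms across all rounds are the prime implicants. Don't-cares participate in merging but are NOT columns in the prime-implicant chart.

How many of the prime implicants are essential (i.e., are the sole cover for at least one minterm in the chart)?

[col 0] 00000*, 00010*, 00011*, 00101*, 00111*, 10000*, 10010*, 10100*, 11001*, 11101*, 11111*
[col 1] -0000*, -0010*, 00-11, 000-0*, 0001-, 001-1, 10-00, 100-0*, 11-01, 111-1
[col 2] -00-0
Prime implicants: -00-0, 00-11, 0001-, 001-1, 10-00, 11-01, 111-1
PI chart (minterm → PIs covering it):
  0 | -00-0  (sole → essential)
  2 | -00-0,0001-
  3 | 00-11,0001-
  5 | 001-1  (sole → essential)
  7 | 00-11,001-1
  16 | -00-0,10-00
  18 | -00-0  (sole → essential)
  25 | 11-01  (sole → essential)
  29 | 11-01,111-1
  31 | 111-1  (sole → essential)
Essential prime implicants: -00-0, 001-1, 11-01, 111-1

4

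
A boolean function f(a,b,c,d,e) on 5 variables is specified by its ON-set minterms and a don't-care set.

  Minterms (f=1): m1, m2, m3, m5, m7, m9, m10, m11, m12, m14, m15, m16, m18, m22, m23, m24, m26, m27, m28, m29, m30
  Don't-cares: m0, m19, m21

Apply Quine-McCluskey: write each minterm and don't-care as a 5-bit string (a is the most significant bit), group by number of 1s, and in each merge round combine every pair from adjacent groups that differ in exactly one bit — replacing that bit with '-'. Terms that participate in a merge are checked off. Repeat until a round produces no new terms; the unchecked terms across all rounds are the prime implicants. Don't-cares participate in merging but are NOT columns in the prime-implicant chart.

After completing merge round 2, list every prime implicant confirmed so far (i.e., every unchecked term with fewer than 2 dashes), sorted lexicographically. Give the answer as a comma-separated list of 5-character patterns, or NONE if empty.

Round 0: 00000✓ 00001✓ 00010✓ 00011✓ 00101✓ 00111✓ 01001✓ 01010✓ 01011✓ 01100✓ 01110✓ 01111✓ 10000✓ 10010✓ 10011✓ 10101✓ 10110✓ 10111✓ 11000✓ 11010✓ 11011✓ 11100✓ 11101✓ 11110✓
Round 1: -0000✓ -0010✓ -0011✓ -0101✓ -0111✓ -1010✓ -1011✓ -1100✓ -1110✓ 0-001✓ 0-010✓ 0-011✓ 0-111✓ 00-01✓ 00-11✓ 000-0✓ 000-1✓ 0000-✓ 0001-✓ 001-1✓ 01-10✓ 01-11✓ 010-1✓ 0101-✓ 011-0✓ 0111-✓ 1-000✓ 1-010✓ 1-011✓ 1-101 1-110✓ 10-10✓ 10-11✓ 100-0✓ 1001-✓ 101-1✓ 1011-✓ 11-00✓ 11-10✓ 110-0✓ 1101-✓ 111-0✓ 1110-
Round 2: --010✓ --011✓ -0-11 -00-0 -001-✓ -01-1 -1-10 -101-✓ -11-0 0--11 0-0-1 0-01-✓ 00--1 000-- 01-1- 1--10 1-0-0 1-01-✓ 10-1- 11--0
Round 3: --01-
PIs = {--01-, -0-11, -00-0, -01-1, -1-10, -11-0, 0--11, 0-0-1, 00--1, 000--, 01-1-, 1--10, 1-0-0, 1-101, 10-1-, 11--0, 1110-}

1-101, 1110-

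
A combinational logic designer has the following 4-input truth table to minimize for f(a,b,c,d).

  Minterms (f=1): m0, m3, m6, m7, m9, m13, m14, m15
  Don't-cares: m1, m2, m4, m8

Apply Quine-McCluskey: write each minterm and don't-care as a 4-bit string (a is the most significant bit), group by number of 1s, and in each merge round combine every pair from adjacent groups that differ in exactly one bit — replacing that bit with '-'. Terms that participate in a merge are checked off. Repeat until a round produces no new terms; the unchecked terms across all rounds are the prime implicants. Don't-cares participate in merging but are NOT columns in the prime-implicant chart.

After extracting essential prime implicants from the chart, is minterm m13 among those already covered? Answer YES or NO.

[col 0] 0000*, 0001*, 0010*, 0011*, 0100*, 0110*, 0111*, 1000*, 1001*, 1101*, 1110*, 1111*
[col 1] -000*, -001*, -110*, -111*, 0-00*, 0-10*, 0-11*, 00-0*, 00-1*, 000-*, 001-*, 01-0*, 011-*, 1-01, 100-*, 11-1, 111-*
[col 2] -00-, -11-, 0--0, 0-1-, 00--
Prime implicants: -00-, -11-, 0--0, 0-1-, 00--, 1-01, 11-1
PI chart (minterm → PIs covering it):
  0 | -00-,0--0,00--
  3 | 0-1-,00--
  6 | -11-,0--0,0-1-
  7 | -11-,0-1-
  9 | -00-,1-01
  13 | 1-01,11-1
  14 | -11-  (sole → essential)
  15 | -11-,11-1
Essential prime implicants: -11-

NO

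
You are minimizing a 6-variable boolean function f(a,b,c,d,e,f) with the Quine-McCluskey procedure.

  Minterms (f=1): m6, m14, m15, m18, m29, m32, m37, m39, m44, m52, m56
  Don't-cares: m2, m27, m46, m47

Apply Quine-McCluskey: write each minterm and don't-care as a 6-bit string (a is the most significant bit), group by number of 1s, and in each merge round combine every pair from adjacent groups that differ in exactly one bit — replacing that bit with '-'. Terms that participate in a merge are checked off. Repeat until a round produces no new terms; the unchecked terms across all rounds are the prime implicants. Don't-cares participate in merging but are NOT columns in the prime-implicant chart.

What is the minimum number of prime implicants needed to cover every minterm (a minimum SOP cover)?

Round 0: 000010✓ 000110✓ 001110✓ 001111✓ 010010✓ 011011 011101 100000 100101✓ 100111✓ 101100✓ 101110✓ 101111✓ 110100 111000
Round 1: -01110✓ -01111✓ 0-0010 00-110 000-10 00111-✓ 10-111 1001-1 1011-0 10111-✓
Round 2: -0111-
PIs = {-0111-, 0-0010, 00-110, 000-10, 011011, 011101, 10-111, 100000, 1001-1, 1011-0, 110100, 111000}
Coverage chart:
  m6: 00-110,000-10
  m14: -0111-,00-110
  m15: -0111- ←essential
  m18: 0-0010 ←essential
  m29: 011101 ←essential
  m32: 100000 ←essential
  m37: 1001-1 ←essential
  m39: 10-111,1001-1
  m44: 1011-0 ←essential
  m52: 110100 ←essential
  m56: 111000 ←essential
Essential: -0111-, 0-0010, 011101, 100000, 1001-1, 1011-0, 110100, 111000
Petrick residual → 00-110
Min cover (9 terms): b'cde + a'c'd'ef' + a'b'def' + a'bcde'f + ab'c'd'e'f' + ab'c'df + ab'cdf' + abc'de'f' + abcd'e'f'

9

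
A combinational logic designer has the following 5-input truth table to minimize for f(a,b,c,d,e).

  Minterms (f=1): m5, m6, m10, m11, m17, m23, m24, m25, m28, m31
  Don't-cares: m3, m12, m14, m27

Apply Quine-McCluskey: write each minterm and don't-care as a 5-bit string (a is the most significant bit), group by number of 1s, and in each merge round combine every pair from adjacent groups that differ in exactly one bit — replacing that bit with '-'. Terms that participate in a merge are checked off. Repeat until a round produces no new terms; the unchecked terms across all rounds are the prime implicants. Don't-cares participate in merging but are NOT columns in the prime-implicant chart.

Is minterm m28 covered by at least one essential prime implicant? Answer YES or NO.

NO

size-2^0 implicants → 00011(✓)  00101  00110(✓)  01010(✓)  01011(✓)  01100(✓)  01110(✓)  10001(✓)  10111(✓)  11000(✓)  11001(✓)  11011(✓)  11100(✓)  11111(✓)
size-2^1 implicants → -1011  -1100  0-011  0-110  01-10  0101-  011-0  1-001  1-111  11-00  11-11  110-1  1100-
Unchecked terms (primes): -1011, -1100, 0-011, 0-110, 00101, 01-10, 0101-, 011-0, 1-001, 1-111, 11-00, 11-11, 110-1, 1100-
Minterm coverage:
  m5 ⊆ 00101 [E]
  m6 ⊆ 0-110 [E]
  m10 ⊆ 01-10,0101-
  m11 ⊆ -1011,0-011,0101-
  m17 ⊆ 1-001 [E]
  m23 ⊆ 1-111 [E]
  m24 ⊆ 11-00,1100-
  m25 ⊆ 1-001,110-1,1100-
  m28 ⊆ -1100,11-00
  m31 ⊆ 1-111,11-11
E = {0-110, 00101, 1-001, 1-111}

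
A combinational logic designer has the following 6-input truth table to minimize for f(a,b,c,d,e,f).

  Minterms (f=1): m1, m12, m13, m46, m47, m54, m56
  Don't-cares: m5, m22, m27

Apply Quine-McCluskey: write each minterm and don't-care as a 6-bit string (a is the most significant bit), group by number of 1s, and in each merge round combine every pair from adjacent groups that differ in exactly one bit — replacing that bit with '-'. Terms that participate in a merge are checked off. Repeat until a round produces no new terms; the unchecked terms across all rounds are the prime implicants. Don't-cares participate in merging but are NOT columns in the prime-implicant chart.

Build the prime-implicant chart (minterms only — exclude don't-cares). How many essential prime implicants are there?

[col 0] 000001*, 000101*, 001100*, 001101*, 010110*, 011011, 101110*, 101111*, 110110*, 111000
[col 1] -10110, 00-101, 000-01, 00110-, 10111-
Prime implicants: -10110, 00-101, 000-01, 00110-, 011011, 10111-, 111000
PI chart (minterm → PIs covering it):
  1 | 000-01  (sole → essential)
  12 | 00110-  (sole → essential)
  13 | 00-101,00110-
  46 | 10111-  (sole → essential)
  47 | 10111-  (sole → essential)
  54 | -10110  (sole → essential)
  56 | 111000  (sole → essential)
Essential prime implicants: -10110, 000-01, 00110-, 10111-, 111000

5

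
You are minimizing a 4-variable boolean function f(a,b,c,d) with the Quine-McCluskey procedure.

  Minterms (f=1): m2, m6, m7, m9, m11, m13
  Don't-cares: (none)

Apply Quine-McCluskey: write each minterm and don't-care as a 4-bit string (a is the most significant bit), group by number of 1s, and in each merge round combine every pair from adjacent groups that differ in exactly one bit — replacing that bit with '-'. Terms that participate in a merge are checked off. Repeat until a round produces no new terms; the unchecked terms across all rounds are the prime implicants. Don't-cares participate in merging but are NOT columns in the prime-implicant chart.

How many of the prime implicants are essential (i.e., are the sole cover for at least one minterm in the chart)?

Round 0: 0010✓ 0110✓ 0111✓ 1001✓ 1011✓ 1101✓
Round 1: 0-10 011- 1-01 10-1
PIs = {0-10, 011-, 1-01, 10-1}
Coverage chart:
  m2: 0-10 ←essential
  m6: 0-10,011-
  m7: 011- ←essential
  m9: 1-01,10-1
  m11: 10-1 ←essential
  m13: 1-01 ←essential
Essential: 0-10, 011-, 1-01, 10-1

4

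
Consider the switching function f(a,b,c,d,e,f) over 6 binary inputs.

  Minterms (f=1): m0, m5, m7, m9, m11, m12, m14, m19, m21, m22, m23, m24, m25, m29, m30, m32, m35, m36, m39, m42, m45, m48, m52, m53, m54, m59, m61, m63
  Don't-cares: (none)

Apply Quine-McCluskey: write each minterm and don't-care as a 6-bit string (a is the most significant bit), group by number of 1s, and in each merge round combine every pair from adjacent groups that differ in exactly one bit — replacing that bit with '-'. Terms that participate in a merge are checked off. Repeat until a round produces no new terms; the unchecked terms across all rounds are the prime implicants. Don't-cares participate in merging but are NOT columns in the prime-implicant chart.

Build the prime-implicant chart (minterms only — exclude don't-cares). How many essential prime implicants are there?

[col 0] 000000*, 000101*, 000111*, 001001*, 001011*, 001100*, 001110*, 010011*, 010101*, 010110*, 010111*, 011000*, 011001*, 011101*, 011110*, 100000*, 100011*, 100100*, 100111*, 101010, 101101*, 110000*, 110100*, 110101*, 110110*, 111011*, 111101*, 111111*
[col 1] -00000, -00111, -10101*, -10110, -11101*, 0-0101*, 0-0111*, 0-1001, 0-1110, 0001-1*, 0010-1, 0011-0, 01-101*, 01-110, 010-11, 0101-1*, 01011-, 011-01, 01100-, 1-0000*, 1-0100*, 1-1101, 100-00*, 100-11, 11-101*, 110-00*, 1101-0, 11010-, 111-11, 1111-1
[col 2] -1-101, 0-01-1, 1-0-00
Prime implicants: -00000, -00111, -1-101, -10110, 0-01-1, 0-1001, 0-1110, 0010-1, 0011-0, 01-110, 010-11, 01011-, 011-01, 01100-, 1-0-00, 1-1101, 100-11, 101010, 1101-0, 11010-, 111-11, 1111-1
PI chart (minterm → PIs covering it):
  0 | -00000  (sole → essential)
  5 | 0-01-1  (sole → essential)
  7 | -00111,0-01-1
  9 | 0-1001,0010-1
  11 | 0010-1  (sole → essential)
  12 | 0011-0  (sole → essential)
  14 | 0-1110,0011-0
  19 | 010-11  (sole → essential)
  21 | -1-101,0-01-1
  22 | -10110,01-110,01011-
  23 | 0-01-1,010-11,01011-
  24 | 01100-  (sole → essential)
  25 | 0-1001,011-01,01100-
  29 | -1-101,011-01
  30 | 0-1110,01-110
  32 | -00000,1-0-00
  35 | 100-11  (sole → essential)
  36 | 1-0-00  (sole → essential)
  39 | -00111,100-11
  42 | 101010  (sole → essential)
  45 | 1-1101  (sole → essential)
  48 | 1-0-00  (sole → essential)
  52 | 1-0-00,1101-0,11010-
  53 | -1-101,11010-
  54 | -10110,1101-0
  59 | 111-11  (sole → essential)
  61 | -1-101,1-1101,1111-1
  63 | 111-11,1111-1
Essential prime implicants: -00000, 0-01-1, 0010-1, 0011-0, 010-11, 01100-, 1-0-00, 1-1101, 100-11, 101010, 111-11

11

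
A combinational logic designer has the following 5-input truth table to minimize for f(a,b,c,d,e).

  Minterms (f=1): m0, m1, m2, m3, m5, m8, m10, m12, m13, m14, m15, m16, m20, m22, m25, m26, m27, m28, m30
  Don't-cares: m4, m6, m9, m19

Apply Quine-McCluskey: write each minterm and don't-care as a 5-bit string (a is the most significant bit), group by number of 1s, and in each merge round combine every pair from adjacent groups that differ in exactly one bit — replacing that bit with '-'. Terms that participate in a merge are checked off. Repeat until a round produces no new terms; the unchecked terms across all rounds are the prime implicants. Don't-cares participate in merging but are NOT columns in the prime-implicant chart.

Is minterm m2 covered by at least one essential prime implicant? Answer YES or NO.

Round 0: 00000✓ 00001✓ 00010✓ 00011✓ 00100✓ 00101✓ 00110✓ 01000✓ 01001✓ 01010✓ 01100✓ 01101✓ 01110✓ 01111✓ 10000✓ 10011✓ 10100✓ 10110✓ 11001✓ 11010✓ 11011✓ 11100✓ 11110✓
Round 1: -0000✓ -0011 -0100✓ -0110✓ -1001 -1010✓ -1100✓ -1110✓ 0-000✓ 0-001✓ 0-010✓ 0-100✓ 0-101✓ 0-110✓ 00-00✓ 00-01✓ 00-10✓ 000-0✓ 000-1✓ 0000-✓ 0001-✓ 001-0✓ 0010-✓ 01-00✓ 01-01✓ 01-10✓ 010-0✓ 0100-✓ 011-0✓ 011-1✓ 0110-✓ 0111-✓ 1-011 1-100✓ 1-110✓ 10-00✓ 101-0✓ 11-10✓ 110-1 1101- 111-0✓
Round 2: --100✓ --110✓ -0-00 -01-0✓ -1-10 -11-0✓ 0--00✓ 0--01✓ 0--10✓ 0-0-0✓ 0-00-✓ 0-1-0✓ 0-10-✓ 00--0✓ 00-0-✓ 000-- 01--0✓ 01-0-✓ 011-- 1-1-0✓
Round 3: --1-0 0---0 0--0-
PIs = {--1-0, -0-00, -0011, -1-10, -1001, 0---0, 0--0-, 000--, 011--, 1-011, 110-1, 1101-}
Coverage chart:
  m0: -0-00,0---0,0--0-,000--
  m1: 0--0-,000--
  m2: 0---0,000--
  m3: -0011,000--
  m5: 0--0- ←essential
  m8: 0---0,0--0-
  m10: -1-10,0---0
  m12: --1-0,0---0,0--0-,011--
  m13: 0--0-,011--
  m14: --1-0,-1-10,0---0,011--
  m15: 011-- ←essential
  m16: -0-00 ←essential
  m20: --1-0,-0-00
  m22: --1-0 ←essential
  m25: -1001,110-1
  m26: -1-10,1101-
  m27: 1-011,110-1,1101-
  m28: --1-0 ←essential
  m30: --1-0,-1-10
Essential: --1-0, -0-00, 0--0-, 011--

NO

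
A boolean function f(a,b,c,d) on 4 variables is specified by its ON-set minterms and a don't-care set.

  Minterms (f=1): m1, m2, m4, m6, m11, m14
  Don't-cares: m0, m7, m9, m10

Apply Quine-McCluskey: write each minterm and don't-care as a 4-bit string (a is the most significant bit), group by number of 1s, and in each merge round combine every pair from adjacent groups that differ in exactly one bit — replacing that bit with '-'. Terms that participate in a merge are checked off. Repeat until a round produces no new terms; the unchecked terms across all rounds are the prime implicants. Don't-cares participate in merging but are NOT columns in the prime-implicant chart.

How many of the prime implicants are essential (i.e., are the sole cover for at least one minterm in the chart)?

[col 0] 0000*, 0001*, 0010*, 0100*, 0110*, 0111*, 1001*, 1010*, 1011*, 1110*
[col 1] -001, -010*, -110*, 0-00*, 0-10*, 00-0*, 000-, 01-0*, 011-, 1-10*, 10-1, 101-
[col 2] --10, 0--0
Prime implicants: --10, -001, 0--0, 000-, 011-, 10-1, 101-
PI chart (minterm → PIs covering it):
  1 | -001,000-
  2 | --10,0--0
  4 | 0--0  (sole → essential)
  6 | --10,0--0,011-
  11 | 10-1,101-
  14 | --10  (sole → essential)
Essential prime implicants: --10, 0--0

2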